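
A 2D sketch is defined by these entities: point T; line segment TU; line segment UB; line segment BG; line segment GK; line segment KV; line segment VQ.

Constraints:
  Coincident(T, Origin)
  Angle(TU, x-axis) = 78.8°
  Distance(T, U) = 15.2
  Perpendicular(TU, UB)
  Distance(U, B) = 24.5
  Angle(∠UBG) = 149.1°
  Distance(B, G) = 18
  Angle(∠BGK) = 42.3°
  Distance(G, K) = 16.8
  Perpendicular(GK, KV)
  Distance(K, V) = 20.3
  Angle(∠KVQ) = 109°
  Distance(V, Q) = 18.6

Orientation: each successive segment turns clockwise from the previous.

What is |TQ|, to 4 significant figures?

47.76

T is at the origin; TU runs at 78.8° with length 15.2, so U = (2.952, 14.91). The perpendicularity gives UB at right angles to TU, so UB runs at -11.20°; with |UB| = 24.5, B = (26.99, 10.15). ∠UBG = 149.1° gives BG at -42.10° from the x-axis; with |BG| = 18.0, G = (40.34, -1.916). ∠BGK = 42.3° gives GK at -179.8° from the x-axis; with |GK| = 16.8, K = (23.54, -1.975). The perpendicularity gives KV at right angles to GK, so KV runs at 90.20°; with |KV| = 20.3, V = (23.47, 18.33). ∠KVQ = 109.0° gives VQ at 19.20° from the x-axis; with |VQ| = 18.6, Q = (41.04, 24.44). Then |TQ| = |Q − T| = 47.76.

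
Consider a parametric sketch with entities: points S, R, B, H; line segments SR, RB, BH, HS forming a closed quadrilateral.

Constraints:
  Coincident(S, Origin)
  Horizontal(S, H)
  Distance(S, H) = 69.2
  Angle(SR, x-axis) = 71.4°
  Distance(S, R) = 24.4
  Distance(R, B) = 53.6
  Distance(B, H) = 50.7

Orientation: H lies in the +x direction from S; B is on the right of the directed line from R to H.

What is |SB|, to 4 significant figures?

37.85

Checks: |RB| = 53.60 ✓; |BH| = 50.70 ✓.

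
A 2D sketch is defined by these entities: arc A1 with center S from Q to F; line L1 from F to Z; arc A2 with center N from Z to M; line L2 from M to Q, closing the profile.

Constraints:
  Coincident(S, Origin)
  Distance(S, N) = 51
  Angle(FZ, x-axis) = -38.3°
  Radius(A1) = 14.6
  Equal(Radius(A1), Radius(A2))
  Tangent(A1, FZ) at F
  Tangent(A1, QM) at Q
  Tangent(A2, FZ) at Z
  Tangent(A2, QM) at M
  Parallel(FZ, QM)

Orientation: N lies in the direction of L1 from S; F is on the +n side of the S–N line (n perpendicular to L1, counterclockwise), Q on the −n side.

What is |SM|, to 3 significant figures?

53.0

The slot axis is L1's direction at -38.3°, so u = (cos -38.3°, sin -38.3°) = (0.785, -0.620) and n = (−sin -38.3°, cos -38.3°) = (0.620, 0.785). S is at the origin and N lies 51.0 along u from S, so N = 51.0·u = (40.0, -31.6). Tangency of A1 to both parallel lines with radius 14.6 puts F and Q at S ± 14.6·n: F = (9.05, 11.5), Q = (-9.05, -11.5). Equal radii place Z and M the same way about N: Z = N + 14.6·n = (49.1, -20.2), M = N − 14.6·n = (31.0, -43.1). Then |SM| = |M − S| = 53.0.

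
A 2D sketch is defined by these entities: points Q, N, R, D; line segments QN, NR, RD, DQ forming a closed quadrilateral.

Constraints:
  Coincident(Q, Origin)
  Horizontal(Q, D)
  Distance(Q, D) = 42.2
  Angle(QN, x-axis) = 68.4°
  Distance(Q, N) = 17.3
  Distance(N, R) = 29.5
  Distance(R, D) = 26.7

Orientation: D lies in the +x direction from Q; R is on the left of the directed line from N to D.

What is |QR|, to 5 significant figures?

42.765

Checks: |NR| = 29.50 ✓; |RD| = 26.70 ✓.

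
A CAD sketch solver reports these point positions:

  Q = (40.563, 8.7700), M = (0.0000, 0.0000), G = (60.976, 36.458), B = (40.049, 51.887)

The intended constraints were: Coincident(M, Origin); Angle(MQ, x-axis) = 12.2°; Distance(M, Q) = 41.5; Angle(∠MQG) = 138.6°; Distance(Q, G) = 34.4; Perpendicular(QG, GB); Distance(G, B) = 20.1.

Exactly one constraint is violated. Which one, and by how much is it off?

Distance(G, B) = 20.1 — off by 5.90.

M = (0.00, 0.00) ✓; MQ at 12.20° ✓; |MQ| = 41.50 ✓; ∠MQG = 138.6° ✓; |QG| = 34.40 ✓; ∠(QG, GB) = 90.00° ✓; |GB| = 26.00 ✗.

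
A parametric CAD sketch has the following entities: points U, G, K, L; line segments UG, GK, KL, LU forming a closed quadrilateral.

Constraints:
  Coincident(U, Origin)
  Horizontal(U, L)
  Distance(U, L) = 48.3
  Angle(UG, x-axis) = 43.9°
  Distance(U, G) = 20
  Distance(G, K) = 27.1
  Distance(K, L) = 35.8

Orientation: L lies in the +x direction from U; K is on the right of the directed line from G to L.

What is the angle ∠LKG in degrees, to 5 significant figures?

69.634°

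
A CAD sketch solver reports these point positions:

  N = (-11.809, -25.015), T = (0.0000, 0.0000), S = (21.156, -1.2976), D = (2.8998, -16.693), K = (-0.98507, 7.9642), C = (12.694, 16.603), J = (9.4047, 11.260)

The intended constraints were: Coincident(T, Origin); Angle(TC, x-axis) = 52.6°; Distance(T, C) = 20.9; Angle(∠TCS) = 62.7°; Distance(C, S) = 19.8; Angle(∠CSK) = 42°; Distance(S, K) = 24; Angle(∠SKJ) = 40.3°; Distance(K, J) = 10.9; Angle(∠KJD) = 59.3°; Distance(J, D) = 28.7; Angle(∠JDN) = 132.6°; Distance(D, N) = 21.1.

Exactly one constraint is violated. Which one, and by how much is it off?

Distance(D, N) = 21.1 — off by 4.20.

T = (0.00, 0.00) ✓; TC at 52.60° ✓; |TC| = 20.90 ✓; ∠TCS = 62.70° ✓; |CS| = 19.80 ✓; ∠CSK = 42.00° ✓; |SK| = 24.00 ✓; ∠SKJ = 40.30° ✓; |KJ| = 10.90 ✓; ∠KJD = 59.30° ✓; |JD| = 28.70 ✓; ∠JDN = 132.6° ✓; |DN| = 16.90 ✗.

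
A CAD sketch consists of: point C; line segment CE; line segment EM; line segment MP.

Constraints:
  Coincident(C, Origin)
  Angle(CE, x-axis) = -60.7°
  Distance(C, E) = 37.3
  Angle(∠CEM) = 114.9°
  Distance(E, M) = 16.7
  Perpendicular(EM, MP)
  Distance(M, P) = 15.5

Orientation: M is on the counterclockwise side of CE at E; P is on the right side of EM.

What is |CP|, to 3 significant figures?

59.0

C is at the origin; CE runs at -60.7° with length 37.3, so E = 37.3·(cos -60.7°, sin -60.7°) = (18.3, -32.5). ∠CEM = 114.9°, so EM runs at -60.7° + (180° − 114.9°) = 4.40° from the x-axis; with |EM| = 16.7, M = E + 16.7·(cos 4.40°, sin 4.40°) = (34.9, -31.2). The perpendicularity gives MP at right angles to EM; with |MP| = 15.5 on the right of EM, P = M + 15.5·(0.0767, -0.997) = (36.1, -46.7). Then |CP| = |P − C| = 59.0.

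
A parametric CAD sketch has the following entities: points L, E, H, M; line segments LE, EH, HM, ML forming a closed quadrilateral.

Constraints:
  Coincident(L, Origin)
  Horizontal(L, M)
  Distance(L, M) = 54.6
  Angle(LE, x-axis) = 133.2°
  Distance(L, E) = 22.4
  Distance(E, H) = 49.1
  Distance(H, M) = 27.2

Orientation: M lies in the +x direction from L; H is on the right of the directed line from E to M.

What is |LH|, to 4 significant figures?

28.90

Checks: L.y = 0.00, M.y = 0.00 ✓; |EH| = 49.10 ✓; |HM| = 27.20 ✓.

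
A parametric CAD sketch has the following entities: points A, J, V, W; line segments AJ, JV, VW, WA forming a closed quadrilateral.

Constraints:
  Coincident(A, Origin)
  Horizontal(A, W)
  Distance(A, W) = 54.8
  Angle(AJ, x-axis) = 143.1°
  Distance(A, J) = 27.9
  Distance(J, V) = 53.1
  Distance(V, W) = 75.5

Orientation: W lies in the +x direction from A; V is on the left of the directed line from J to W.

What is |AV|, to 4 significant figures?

60.46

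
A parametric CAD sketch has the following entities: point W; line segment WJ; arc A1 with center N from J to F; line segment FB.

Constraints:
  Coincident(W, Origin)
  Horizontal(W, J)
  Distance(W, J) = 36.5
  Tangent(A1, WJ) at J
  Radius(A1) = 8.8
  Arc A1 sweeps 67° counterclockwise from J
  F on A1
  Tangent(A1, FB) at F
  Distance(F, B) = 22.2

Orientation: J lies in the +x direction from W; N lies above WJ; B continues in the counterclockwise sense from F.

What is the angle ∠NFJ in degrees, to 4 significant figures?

56.50°

W is at the origin; WJ is horizontal with |WJ| = 36.5 and J on the +x side, so J = (36.50, 0.000). Tangency of A1 to WJ means the radius NJ is perpendicular to WJ, so N = J + (0, 8.8) = (36.50, 8.800). On A1, J sits at bearing -90° from N; a 67° counterclockwise sweep puts F at bearing -23°, so F = N + 8.8·(cos -23°, sin -23°) = (44.60, 5.362). Then cos ∠NFJ = FN·FJ / (|FN||FJ|), giving 56.50°.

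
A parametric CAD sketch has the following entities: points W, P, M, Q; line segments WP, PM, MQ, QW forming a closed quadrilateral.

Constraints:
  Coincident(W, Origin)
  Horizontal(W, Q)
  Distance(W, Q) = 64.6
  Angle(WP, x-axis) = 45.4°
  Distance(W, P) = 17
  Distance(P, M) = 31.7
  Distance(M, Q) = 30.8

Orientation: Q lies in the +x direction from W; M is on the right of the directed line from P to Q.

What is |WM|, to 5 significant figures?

36.481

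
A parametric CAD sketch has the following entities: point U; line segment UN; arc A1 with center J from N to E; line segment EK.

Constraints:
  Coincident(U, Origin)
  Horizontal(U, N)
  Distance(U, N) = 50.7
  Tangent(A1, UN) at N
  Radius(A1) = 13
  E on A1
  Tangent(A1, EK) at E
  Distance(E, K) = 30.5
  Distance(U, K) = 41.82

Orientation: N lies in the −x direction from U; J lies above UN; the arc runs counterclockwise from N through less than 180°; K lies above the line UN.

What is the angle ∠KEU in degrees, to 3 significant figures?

71.6°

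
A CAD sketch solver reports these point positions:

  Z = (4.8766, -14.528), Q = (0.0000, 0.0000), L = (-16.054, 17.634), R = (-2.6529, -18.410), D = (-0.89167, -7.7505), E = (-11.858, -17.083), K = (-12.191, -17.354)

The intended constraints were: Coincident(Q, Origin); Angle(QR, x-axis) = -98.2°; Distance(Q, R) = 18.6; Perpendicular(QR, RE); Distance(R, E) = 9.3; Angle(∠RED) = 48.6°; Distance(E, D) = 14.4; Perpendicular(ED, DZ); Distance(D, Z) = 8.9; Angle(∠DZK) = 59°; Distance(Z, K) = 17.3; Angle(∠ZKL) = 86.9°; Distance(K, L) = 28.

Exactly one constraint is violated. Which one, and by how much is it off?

Distance(K, L) = 28 — off by 7.20.

Q = (0.00, 0.00) ✓; QR at -98.20° ✓; |QR| = 18.60 ✓; ∠(QR, RE) = 90.00° ✓; |RE| = 9.300 ✓; ∠RED = 48.60° ✓; |ED| = 14.40 ✓; ∠(ED, DZ) = 90.00° ✓; |DZ| = 8.900 ✓; ∠DZK = 59.00° ✓; |ZK| = 17.30 ✓; ∠ZKL = 86.90° ✓; |KL| = 35.20 ✗.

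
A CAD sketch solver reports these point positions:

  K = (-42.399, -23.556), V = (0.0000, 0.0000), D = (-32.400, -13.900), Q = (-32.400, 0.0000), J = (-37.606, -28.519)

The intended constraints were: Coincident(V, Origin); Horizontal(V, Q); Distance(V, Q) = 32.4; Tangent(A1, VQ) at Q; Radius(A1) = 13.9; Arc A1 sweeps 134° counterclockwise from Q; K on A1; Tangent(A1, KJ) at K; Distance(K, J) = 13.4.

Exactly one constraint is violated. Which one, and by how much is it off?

Distance(K, J) = 13.4 — off by 6.50.

V = (0.00, 0.00) ✓; V.y = 0.00, Q.y = 0.00 ✓; |VQ| = 32.40 ✓; ∠(DQ, QV) = 90.00° ✓; |DQ| = 13.90 ✓; bearing(D→K) − bearing(D→Q) = 134.0° ✓; |DK| = 13.90 ✓; ∠(DK, KJ) = 90.00° ✓; |KJ| = 6.900 ✗.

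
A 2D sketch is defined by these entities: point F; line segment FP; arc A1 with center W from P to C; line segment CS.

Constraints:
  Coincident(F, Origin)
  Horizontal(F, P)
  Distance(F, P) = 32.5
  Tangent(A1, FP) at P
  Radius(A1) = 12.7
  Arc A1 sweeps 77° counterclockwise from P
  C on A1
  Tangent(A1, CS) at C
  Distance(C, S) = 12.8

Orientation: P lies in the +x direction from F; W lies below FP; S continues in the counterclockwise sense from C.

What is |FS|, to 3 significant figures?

28.2

F is at the origin; F and P share the same y with |FP| = 32.5 and P on the +x side, so P = (32.5, 0.00). A1 meets FP tangentially, so WP is at right angles to FP, so W = P + (0, -12.7) = (32.5, -12.7). On A1, P sits at bearing 90° from W; a 77° counterclockwise sweep puts C at bearing 167°, so C = W + 12.7·(cos 167°, sin 167°) = (20.1, -9.84). Since A1 is tangent to CS there, WC ⟂ CS, so CS runs along (−sin 167°, cos 167°); with |CS| = 12.8, S = (17.2, -22.3). Then |FS| = |S − F| = 28.2.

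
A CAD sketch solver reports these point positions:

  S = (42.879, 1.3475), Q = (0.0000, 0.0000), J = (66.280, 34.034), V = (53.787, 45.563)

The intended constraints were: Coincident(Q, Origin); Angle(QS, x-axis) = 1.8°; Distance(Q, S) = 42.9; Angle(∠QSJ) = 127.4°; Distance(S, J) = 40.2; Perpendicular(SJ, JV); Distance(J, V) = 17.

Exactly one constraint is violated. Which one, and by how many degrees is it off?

Perpendicular(SJ, JV) — off by 7.10°.

Q = (0.00, 0.00) ✓; QS at 1.800° ✓; |QS| = 42.90 ✓; ∠QSJ = 127.4° ✓; |SJ| = 40.20 ✓; ∠(SJ, JV) = 82.90° ✗; |JV| = 17.00 ✓.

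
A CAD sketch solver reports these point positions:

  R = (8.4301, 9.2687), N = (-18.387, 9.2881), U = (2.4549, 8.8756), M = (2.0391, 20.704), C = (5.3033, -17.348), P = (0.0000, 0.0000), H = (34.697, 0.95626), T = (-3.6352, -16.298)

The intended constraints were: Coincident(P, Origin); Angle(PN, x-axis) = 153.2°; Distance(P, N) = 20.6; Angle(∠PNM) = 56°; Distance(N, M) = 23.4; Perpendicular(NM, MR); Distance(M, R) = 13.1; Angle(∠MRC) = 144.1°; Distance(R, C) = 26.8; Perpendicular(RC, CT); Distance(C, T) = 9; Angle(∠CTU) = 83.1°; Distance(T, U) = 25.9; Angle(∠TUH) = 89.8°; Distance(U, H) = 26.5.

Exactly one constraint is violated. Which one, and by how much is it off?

Distance(U, H) = 26.5 — off by 6.70.

P = (0.00, 0.00) ✓; PN at 153.2° ✓; |PN| = 20.60 ✓; ∠PNM = 56.00° ✓; |NM| = 23.40 ✓; ∠(NM, MR) = 90.00° ✓; |MR| = 13.10 ✓; ∠MRC = 144.1° ✓; |RC| = 26.80 ✓; ∠(RC, CT) = 90.00° ✓; |CT| = 9.000 ✓; ∠CTU = 83.10° ✓; |TU| = 25.90 ✓; ∠TUH = 89.80° ✓; |UH| = 33.20 ✗.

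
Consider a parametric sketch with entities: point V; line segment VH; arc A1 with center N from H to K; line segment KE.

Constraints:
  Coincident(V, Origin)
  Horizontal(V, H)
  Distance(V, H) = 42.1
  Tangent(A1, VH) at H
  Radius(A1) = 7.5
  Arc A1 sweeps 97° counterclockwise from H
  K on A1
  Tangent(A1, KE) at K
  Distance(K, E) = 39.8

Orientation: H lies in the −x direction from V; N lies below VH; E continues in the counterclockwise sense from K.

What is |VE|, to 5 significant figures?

65.526

On A1, H sits at bearing 90° from N; a 97° counterclockwise sweep puts K at bearing 187°, so K = N + 7.5·(cos 187°, sin 187°) = (-49.544, -8.4140). Since A1 is tangent to KE there, NK ⟂ KE, so KE runs along (−sin 187°, cos 187°); with |KE| = 39.8, E = (-44.694, -47.917). Then |VE| = |E − V| = 65.526.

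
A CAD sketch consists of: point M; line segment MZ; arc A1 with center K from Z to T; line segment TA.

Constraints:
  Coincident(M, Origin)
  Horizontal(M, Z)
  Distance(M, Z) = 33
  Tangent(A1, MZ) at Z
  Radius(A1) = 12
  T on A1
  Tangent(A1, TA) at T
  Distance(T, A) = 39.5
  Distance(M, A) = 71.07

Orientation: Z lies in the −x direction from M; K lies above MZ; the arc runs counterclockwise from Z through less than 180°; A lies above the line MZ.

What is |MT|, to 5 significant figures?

31.681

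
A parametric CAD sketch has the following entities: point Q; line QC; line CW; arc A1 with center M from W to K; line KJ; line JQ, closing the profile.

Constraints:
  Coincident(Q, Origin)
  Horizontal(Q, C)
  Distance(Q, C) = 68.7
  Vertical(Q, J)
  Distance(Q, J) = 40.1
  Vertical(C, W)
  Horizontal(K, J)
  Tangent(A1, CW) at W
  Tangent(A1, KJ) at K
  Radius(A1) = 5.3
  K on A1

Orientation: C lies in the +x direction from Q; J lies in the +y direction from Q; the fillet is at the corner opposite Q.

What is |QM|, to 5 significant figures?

72.323

QJ is vertical with |QJ| = 40.1 and J on the +y side, so J = (0.0000, 40.100). The virtual corner opposite Q is at (68.700, 40.100). A1 meets CW tangentially, so MW is at right angles to CW and the tangent condition forces MK to be normal to KJ, with radius 5.3, so the center M sits 5.3 in from both sides at M = (63.400, 34.800). Then |QM| = |M − Q| = 72.323.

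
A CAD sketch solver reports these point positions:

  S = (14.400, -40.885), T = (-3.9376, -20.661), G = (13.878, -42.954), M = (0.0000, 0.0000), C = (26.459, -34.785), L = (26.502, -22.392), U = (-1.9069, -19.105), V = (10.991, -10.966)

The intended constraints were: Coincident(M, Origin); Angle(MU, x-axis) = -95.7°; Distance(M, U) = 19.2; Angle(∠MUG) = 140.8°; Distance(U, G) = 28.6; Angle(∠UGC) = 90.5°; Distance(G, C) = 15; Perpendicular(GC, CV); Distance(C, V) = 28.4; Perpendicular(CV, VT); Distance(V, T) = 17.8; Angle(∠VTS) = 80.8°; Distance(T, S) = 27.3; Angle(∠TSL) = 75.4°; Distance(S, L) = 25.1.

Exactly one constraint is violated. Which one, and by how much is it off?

Distance(S, L) = 25.1 — off by 3.00.

M = (0.00, 0.00) ✓; MU at -95.70° ✓; |MU| = 19.20 ✓; ∠MUG = 140.8° ✓; |UG| = 28.60 ✓; ∠UGC = 90.50° ✓; |GC| = 15.00 ✓; ∠(GC, CV) = 90.00° ✓; |CV| = 28.40 ✓; ∠(CV, VT) = 90.00° ✓; |VT| = 17.80 ✓; ∠VTS = 80.80° ✓; |TS| = 27.30 ✓; ∠TSL = 75.40° ✓; |SL| = 22.10 ✗.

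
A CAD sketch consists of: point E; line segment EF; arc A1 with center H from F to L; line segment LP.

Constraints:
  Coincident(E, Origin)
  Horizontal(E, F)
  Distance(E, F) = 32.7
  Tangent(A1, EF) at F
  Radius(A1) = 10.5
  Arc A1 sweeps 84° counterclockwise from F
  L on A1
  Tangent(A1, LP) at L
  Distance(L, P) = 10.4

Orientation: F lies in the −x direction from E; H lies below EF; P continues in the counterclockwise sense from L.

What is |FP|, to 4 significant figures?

22.87

E is at the origin; EF is horizontal with |EF| = 32.7 and F on the −x side, so F = (-32.70, 0.000). Since A1 is tangent to EF there, HF ⟂ EF, so H = F + (0, -10.5) = (-32.70, -10.50). On A1, F sits at bearing 90° from H; an 84° counterclockwise sweep puts L at bearing 174°, so L = H + 10.5·(cos 174°, sin 174°) = (-43.14, -9.402). The tangent condition forces HL to be normal to LP, so LP runs along (−sin 174°, cos 174°); with |LP| = 10.4, P = (-44.23, -19.75). Then |FP| = |P − F| = 22.87.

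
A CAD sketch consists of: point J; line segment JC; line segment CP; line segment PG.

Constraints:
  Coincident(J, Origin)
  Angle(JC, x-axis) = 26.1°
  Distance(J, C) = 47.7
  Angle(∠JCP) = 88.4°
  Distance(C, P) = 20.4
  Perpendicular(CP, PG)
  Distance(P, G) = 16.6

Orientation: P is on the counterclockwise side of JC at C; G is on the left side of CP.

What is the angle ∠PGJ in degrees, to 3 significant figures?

148°

J is at the origin; JC runs at 26.1° with length 47.7, so C = 47.7·(cos 26.1°, sin 26.1°) = (42.8, 21.0). ∠JCP = 88.4°, so CP runs at 26.1° + (180° − 88.4°) = 118° from the x-axis; with |CP| = 20.4, P = C + 20.4·(cos 118°, sin 118°) = (33.4, 39.0). CP is perpendicular to PG; with |PG| = 16.6 on the left of CP, G = P + 16.6·(-0.885, -0.465) = (18.7, 31.3). Then cos ∠PGJ = GP·GJ / (|GP||GJ|), giving 148°.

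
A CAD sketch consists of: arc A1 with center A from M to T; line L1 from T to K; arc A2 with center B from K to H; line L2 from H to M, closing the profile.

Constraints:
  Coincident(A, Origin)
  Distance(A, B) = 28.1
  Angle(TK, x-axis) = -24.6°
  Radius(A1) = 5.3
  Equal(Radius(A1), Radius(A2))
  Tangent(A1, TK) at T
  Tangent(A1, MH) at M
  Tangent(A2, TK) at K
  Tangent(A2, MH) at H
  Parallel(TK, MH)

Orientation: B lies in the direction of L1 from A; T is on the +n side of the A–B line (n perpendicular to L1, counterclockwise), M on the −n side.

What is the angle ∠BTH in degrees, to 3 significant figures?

9.99°

Tangency of A1 to both parallel lines with radius 5.3 puts T and M at A ± 5.3·n: T = (2.21, 4.82), M = (-2.21, -4.82). Equal radii place K and H the same way about B: K = B + 5.3·n = (27.8, -6.88), H = B − 5.3·n = (23.3, -16.5). Then cos ∠BTH = TB·TH / (|TB||TH|), giving 9.99°.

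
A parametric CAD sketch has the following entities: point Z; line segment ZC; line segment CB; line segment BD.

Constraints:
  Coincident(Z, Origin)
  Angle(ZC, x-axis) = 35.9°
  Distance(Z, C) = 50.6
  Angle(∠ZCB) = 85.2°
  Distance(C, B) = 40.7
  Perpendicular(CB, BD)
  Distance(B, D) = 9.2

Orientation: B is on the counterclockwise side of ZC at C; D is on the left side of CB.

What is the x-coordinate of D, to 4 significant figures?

7.473

Z is at the origin; ZC runs at 35.9° with length 50.6, so C = 50.6·(cos 35.9°, sin 35.9°) = (40.99, 29.67). ∠ZCB = 85.2°, so CB runs at 35.9° + (180° − 85.2°) = 130.7° from the x-axis; with |CB| = 40.7, B = C + 40.7·(cos 130.7°, sin 130.7°) = (14.45, 60.53). The perpendicularity gives BD at right angles to CB; with |BD| = 9.2 on the left of CB, D = B + 9.2·(-0.7581, -0.6521) = (7.473, 54.53). So D.x = 7.473.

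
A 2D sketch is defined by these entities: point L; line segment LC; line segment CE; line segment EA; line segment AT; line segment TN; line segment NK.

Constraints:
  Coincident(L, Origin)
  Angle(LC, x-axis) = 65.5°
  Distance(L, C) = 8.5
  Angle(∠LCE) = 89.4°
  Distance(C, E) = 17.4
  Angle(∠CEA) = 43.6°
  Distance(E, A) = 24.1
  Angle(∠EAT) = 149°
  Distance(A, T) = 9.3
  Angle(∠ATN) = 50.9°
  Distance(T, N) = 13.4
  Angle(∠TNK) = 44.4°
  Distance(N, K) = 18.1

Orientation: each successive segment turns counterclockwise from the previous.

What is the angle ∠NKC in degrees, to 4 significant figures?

12.13°

L is at the origin; LC runs at 65.5° with length 8.5, so C = (3.525, 7.735). ∠LCE = 89.4° gives CE at 156.1° from the x-axis; with |CE| = 17.4, E = (-12.38, 14.78). ∠CEA = 43.6° gives EA at -67.50° from the x-axis; with |EA| = 24.1, A = (-3.160, -7.481). ∠EAT = 149.0° gives AT at -36.50° from the x-axis; with |AT| = 9.3, T = (4.315, -13.01). ∠ATN = 50.9° gives TN at 92.60° from the x-axis; with |TN| = 13.4, N = (3.708, 0.3730). ∠TNK = 44.4° gives NK at -131.8° from the x-axis; with |NK| = 18.1, K = (-8.357, -13.12). Then cos ∠NKC = KN·KC / (|KN||KC|), giving 12.13°.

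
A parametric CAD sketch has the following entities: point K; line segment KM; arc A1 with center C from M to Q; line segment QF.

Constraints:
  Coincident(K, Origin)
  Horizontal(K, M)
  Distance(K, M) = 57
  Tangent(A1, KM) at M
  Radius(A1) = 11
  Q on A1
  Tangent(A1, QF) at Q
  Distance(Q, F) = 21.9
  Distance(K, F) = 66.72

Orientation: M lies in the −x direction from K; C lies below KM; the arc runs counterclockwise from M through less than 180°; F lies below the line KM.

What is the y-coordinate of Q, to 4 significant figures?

-16.14

Checks: |CQ| = 11.00 ✓; ∠(CQ, QF) = 90.00° ✓; |QF| = 21.90 ✓; |KF| = 66.72 ✓.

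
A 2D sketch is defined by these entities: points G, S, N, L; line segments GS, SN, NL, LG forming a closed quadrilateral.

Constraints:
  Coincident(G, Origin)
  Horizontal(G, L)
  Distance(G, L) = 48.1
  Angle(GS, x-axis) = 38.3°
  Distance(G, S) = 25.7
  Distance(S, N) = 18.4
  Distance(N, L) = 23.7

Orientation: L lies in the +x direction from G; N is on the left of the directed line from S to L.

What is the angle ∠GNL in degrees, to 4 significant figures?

86.41°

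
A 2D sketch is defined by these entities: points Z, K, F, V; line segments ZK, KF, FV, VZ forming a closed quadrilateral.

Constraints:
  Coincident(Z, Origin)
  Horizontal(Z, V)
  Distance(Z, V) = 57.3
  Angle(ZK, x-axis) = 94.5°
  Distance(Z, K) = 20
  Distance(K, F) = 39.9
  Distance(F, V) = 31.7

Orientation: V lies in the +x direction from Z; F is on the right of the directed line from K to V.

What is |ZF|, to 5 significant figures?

27.928

Z is at the origin; Z and V share the same y with |ZV| = 57.3 and V in +x, so V = (57.3, 0). ZK runs at 94.5° with |ZK| = 20.0, so K = (-1.5692, 19.938). F is determined by |KF| = 39.9 and |FV| = 31.7 together: it lies at the intersection of circle(K, 39.9) and circle(V, 31.7). With |KV| = 62.154, the foot of the radical line on KV is 35.800 from K and the perpendicular offset is √(39.9² − 35.800²) = 17.617. Taking the right-of-KV solution: F = (26.688, -8.2320).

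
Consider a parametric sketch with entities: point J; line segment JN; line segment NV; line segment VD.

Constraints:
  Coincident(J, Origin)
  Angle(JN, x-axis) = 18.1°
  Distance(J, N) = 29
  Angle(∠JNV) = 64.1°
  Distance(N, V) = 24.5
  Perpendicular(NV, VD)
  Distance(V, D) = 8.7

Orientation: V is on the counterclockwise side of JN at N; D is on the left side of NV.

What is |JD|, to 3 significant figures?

21.0

J is at the origin; JN runs at 18.1° with length 29.0, so N = 29.0·(cos 18.1°, sin 18.1°) = (27.6, 9.01). ∠JNV = 64.1°, so NV runs at 18.1° + (180° − 64.1°) = 134° from the x-axis; with |NV| = 24.5, V = N + 24.5·(cos 134°, sin 134°) = (10.5, 26.6). NV ⟂ VD; with |VD| = 8.7 on the left of NV, D = V + 8.7·(-0.719, -0.695) = (4.29, 20.6). Then |JD| = |D − J| = 21.0.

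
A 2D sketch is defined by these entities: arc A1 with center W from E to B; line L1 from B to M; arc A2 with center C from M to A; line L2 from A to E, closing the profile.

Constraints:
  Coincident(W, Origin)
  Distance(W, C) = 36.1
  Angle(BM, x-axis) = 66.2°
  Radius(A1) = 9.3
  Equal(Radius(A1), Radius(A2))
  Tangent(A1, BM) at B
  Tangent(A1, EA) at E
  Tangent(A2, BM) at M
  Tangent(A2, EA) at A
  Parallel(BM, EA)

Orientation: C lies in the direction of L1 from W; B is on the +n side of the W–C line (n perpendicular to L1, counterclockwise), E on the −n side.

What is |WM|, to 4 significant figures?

37.28

The slot axis is L1's direction at 66.2°, so u = (cos 66.2°, sin 66.2°) = (0.4035, 0.9150) and n = (−sin 66.2°, cos 66.2°) = (-0.9150, 0.4035). W is at the origin and C lies 36.1 along u from W, so C = 36.1·u = (14.57, 33.03). Tangency of A1 to both parallel lines with radius 9.3 puts B and E at W ± 9.3·n: B = (-8.509, 3.753), E = (8.509, -3.753). Equal radii place M and A the same way about C: M = C + 9.3·n = (6.059, 36.78), A = C − 9.3·n = (23.08, 29.28). Then |WM| = |M − W| = 37.28.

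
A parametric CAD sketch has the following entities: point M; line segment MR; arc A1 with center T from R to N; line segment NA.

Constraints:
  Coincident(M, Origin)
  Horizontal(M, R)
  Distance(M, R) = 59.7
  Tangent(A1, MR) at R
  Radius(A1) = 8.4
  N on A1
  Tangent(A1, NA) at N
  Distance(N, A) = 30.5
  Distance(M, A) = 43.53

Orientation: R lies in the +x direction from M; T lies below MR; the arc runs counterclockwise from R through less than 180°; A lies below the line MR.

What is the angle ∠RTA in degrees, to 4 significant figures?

126.1°

Checks: ∠(TR, RM) = 90.00° ✓; |TR| = 8.400 ✓; |TN| = 8.400 ✓; ∠(TN, NA) = 90.00° ✓; |NA| = 30.50 ✓; |MA| = 43.53 ✓.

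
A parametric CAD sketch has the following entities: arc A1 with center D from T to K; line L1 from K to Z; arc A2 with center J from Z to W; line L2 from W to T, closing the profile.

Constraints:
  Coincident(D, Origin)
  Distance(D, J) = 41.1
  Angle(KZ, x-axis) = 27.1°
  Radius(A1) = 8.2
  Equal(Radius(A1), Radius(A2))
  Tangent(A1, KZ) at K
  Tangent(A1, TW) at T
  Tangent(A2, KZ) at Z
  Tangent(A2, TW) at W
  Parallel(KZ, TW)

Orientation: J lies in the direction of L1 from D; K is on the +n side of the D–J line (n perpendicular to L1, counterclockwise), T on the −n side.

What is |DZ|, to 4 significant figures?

41.91

The slot axis is L1's direction at 27.1°, so u = (cos 27.1°, sin 27.1°) = (0.8902, 0.4555) and n = (−sin 27.1°, cos 27.1°) = (-0.4555, 0.8902). D is at the origin and J lies 41.1 along u from D, so J = 41.1·u = (36.59, 18.72). Tangency of A1 to both parallel lines with radius 8.2 puts K and T at D ± 8.2·n: K = (-3.735, 7.300), T = (3.735, -7.300). Equal radii place Z and W the same way about J: Z = J + 8.2·n = (32.85, 26.02), W = J − 8.2·n = (40.32, 11.42). Then |DZ| = |Z − D| = 41.91.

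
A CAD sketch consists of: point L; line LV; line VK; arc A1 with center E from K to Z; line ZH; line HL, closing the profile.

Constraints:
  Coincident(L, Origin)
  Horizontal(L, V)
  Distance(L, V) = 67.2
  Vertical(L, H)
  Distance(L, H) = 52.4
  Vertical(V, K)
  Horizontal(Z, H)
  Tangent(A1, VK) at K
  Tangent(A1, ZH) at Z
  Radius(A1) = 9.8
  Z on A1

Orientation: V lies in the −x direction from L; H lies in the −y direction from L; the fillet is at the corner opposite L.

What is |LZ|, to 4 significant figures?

77.72

The virtual corner opposite L is at (-67.20, -52.40). A1 meets VK tangentially, so EK is at right angles to VK and tangency of A1 to ZH means the radius EZ is perpendicular to ZH, with radius 9.8, so the center E sits 9.8 in from both sides at E = (-57.40, -42.60). That places the tangent points at K = (-67.20, -42.60) on VK and Z = (-57.40, -52.40) on ZH. Then |LZ| = |Z − L| = 77.72.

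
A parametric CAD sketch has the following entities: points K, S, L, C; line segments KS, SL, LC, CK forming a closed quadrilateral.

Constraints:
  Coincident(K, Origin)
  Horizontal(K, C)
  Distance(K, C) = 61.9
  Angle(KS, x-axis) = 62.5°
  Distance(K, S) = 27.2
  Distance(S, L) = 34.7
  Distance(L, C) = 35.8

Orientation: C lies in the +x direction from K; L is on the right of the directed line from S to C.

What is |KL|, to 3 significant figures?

27.9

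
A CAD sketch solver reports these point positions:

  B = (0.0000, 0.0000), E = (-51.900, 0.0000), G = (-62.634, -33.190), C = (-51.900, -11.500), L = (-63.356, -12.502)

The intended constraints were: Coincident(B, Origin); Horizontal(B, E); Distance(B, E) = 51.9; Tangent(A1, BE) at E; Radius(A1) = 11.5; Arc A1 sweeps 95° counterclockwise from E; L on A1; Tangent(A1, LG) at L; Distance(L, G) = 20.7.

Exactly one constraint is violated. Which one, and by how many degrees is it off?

Tangent(A1, LG) at L — off by 3.00°.

B = (0.00, 0.00) ✓; B.y = 0.00, E.y = 0.00 ✓; |BE| = 51.90 ✓; ∠(CE, EB) = 90.00° ✓; |CE| = 11.50 ✓; bearing(C→L) − bearing(C→E) = 95.00° ✓; |CL| = 11.50 ✓; ∠(CL, LG) = 93.00° ✗; |LG| = 20.70 ✓.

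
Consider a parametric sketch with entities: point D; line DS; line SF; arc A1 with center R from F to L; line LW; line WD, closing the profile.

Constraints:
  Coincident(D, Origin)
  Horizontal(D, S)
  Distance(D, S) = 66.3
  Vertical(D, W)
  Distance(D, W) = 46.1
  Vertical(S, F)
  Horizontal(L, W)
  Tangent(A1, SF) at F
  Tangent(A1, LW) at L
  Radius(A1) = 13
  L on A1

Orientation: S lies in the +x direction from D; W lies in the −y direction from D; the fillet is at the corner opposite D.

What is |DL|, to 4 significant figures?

70.47

The virtual corner opposite D is at (66.30, -46.10). Since A1 is tangent to SF there, RF ⟂ SF and A1 meets LW tangentially, so RL is at right angles to LW, with radius 13.0, so the center R sits 13.0 in from both sides at R = (53.30, -33.10). That places the tangent points at F = (66.30, -33.10) on SF and L = (53.30, -46.10) on LW. Then |DL| = |L − D| = 70.47.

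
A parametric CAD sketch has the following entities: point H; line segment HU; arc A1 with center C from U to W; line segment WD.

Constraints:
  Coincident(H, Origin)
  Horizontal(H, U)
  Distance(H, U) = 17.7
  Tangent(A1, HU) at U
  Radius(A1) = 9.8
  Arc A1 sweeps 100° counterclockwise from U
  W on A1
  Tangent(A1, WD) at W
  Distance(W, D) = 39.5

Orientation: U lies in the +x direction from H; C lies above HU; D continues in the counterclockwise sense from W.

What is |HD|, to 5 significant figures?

54.408

H is at the origin; HU is horizontal with |HU| = 17.7 and U on the +x side, so U = (17.700, 0.0000). The tangent condition forces CU to be normal to HU, so C = U + (0, 9.8) = (17.700, 9.8000). On A1, U sits at bearing -90° from C; a 100° counterclockwise sweep puts W at bearing 10°, so W = C + 9.8·(cos 10°, sin 10°) = (27.351, 11.502). The tangent condition forces CW to be normal to WD, so WD runs along (−sin 10°, cos 10°); with |WD| = 39.5, D = (20.492, 50.402). Then |HD| = |D − H| = 54.408.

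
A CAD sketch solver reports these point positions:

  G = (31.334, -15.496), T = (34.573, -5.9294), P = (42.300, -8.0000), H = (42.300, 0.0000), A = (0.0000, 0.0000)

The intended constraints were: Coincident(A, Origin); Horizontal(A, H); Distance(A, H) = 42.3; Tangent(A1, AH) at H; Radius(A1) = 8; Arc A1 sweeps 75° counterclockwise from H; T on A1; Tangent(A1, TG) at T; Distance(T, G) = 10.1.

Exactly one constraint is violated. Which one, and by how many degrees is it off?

Tangent(A1, TG) at T — off by 3.70°.

A = (0.00, 0.00) ✓; A.y = 0.00, H.y = 0.00 ✓; |AH| = 42.30 ✓; ∠(PH, HA) = 90.00° ✓; |PH| = 8.000 ✓; bearing(P→T) − bearing(P→H) = 75.00° ✓; |PT| = 8.000 ✓; ∠(PT, TG) = 93.70° ✗; |TG| = 10.10 ✓.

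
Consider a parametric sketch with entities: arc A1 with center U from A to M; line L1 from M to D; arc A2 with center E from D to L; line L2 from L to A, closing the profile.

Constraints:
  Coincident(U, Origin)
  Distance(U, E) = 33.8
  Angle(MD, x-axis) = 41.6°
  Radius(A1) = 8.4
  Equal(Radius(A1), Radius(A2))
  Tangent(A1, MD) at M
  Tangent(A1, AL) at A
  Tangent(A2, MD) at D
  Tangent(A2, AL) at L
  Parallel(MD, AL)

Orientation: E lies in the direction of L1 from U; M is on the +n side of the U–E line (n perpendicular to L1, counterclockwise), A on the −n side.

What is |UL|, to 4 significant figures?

34.83

Tangency of A1 to both parallel lines with radius 8.4 puts M and A at U ± 8.4·n: M = (-5.577, 6.282), A = (5.577, -6.282). Equal radii place D and L the same way about E: D = E + 8.4·n = (19.70, 28.72), L = E − 8.4·n = (30.85, 16.16). Then |UL| = |L − U| = 34.83.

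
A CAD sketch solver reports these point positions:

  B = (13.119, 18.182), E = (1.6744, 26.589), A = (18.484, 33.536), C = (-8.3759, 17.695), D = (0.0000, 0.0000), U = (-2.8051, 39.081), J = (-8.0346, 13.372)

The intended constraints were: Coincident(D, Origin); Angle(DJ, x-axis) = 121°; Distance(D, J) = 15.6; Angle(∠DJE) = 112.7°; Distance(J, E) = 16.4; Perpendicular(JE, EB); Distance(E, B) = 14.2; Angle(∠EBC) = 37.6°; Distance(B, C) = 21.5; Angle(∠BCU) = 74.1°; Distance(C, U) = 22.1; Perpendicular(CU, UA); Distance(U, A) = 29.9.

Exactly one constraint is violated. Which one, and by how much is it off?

Distance(U, A) = 29.9 — off by 7.90.

D = (0.00, 0.00) ✓; DJ at 121.0° ✓; |DJ| = 15.60 ✓; ∠DJE = 112.7° ✓; |JE| = 16.40 ✓; ∠(JE, EB) = 90.00° ✓; |EB| = 14.20 ✓; ∠EBC = 37.60° ✓; |BC| = 21.50 ✓; ∠BCU = 74.10° ✓; |CU| = 22.10 ✓; ∠(CU, UA) = 90.00° ✓; |UA| = 22.00 ✗.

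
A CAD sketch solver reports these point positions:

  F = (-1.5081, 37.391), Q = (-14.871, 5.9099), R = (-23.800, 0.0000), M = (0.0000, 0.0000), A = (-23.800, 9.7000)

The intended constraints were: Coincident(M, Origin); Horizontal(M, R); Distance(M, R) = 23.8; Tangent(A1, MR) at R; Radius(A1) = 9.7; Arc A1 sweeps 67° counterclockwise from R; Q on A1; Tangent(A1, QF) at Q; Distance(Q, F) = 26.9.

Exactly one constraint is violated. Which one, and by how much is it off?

Distance(Q, F) = 26.9 — off by 7.30.

M = (0.00, 0.00) ✓; M.y = 0.00, R.y = 0.00 ✓; |MR| = 23.80 ✓; ∠(AR, RM) = 90.00° ✓; |AR| = 9.700 ✓; bearing(A→Q) − bearing(A→R) = 67.00° ✓; |AQ| = 9.700 ✓; ∠(AQ, QF) = 90.00° ✓; |QF| = 34.20 ✗.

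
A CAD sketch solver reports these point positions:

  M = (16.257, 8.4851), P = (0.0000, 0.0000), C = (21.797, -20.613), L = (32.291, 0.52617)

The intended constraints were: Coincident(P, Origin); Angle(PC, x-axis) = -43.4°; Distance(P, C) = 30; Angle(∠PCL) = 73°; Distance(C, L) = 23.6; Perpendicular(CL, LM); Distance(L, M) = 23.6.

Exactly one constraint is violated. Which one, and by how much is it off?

Distance(L, M) = 23.6 — off by 5.70.

P = (0.00, 0.00) ✓; PC at -43.40° ✓; |PC| = 30.00 ✓; ∠PCL = 73.00° ✓; |CL| = 23.60 ✓; ∠(CL, LM) = 90.00° ✓; |LM| = 17.90 ✗.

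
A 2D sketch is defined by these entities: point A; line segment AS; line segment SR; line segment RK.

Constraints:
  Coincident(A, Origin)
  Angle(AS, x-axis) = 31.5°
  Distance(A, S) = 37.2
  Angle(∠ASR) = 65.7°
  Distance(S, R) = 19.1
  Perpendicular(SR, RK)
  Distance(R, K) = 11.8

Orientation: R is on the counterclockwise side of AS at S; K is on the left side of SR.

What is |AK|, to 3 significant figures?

22.4

A is at the origin; AS runs at 31.5° with length 37.2, so S = 37.2·(cos 31.5°, sin 31.5°) = (31.7, 19.4). ∠ASR = 65.7°, so SR runs at 31.5° + (180° − 65.7°) = 146° from the x-axis; with |SR| = 19.1, R = S + 19.1·(cos 146°, sin 146°) = (15.9, 30.2). The perpendicularity gives RK at right angles to SR; with |RK| = 11.8 on the left of SR, K = R + 11.8·(-0.562, -0.827) = (9.29, 20.4). Then |AK| = |K − A| = 22.4.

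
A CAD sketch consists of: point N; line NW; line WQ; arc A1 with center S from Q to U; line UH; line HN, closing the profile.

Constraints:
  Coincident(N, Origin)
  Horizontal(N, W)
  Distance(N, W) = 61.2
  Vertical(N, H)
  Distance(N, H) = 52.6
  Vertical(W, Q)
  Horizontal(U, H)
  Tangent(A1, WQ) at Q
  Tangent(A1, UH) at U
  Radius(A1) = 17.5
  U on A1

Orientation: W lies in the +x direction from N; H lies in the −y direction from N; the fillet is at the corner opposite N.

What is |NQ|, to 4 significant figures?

70.55

The virtual corner opposite N is at (61.20, -52.60). Tangency of A1 to WQ means the radius SQ is perpendicular to WQ and since A1 is tangent to UH there, SU ⟂ UH, with radius 17.5, so the center S sits 17.5 in from both sides at S = (43.70, -35.10). That places the tangent points at Q = (61.20, -35.10) on WQ and U = (43.70, -52.60) on UH. Then |NQ| = |Q − N| = 70.55.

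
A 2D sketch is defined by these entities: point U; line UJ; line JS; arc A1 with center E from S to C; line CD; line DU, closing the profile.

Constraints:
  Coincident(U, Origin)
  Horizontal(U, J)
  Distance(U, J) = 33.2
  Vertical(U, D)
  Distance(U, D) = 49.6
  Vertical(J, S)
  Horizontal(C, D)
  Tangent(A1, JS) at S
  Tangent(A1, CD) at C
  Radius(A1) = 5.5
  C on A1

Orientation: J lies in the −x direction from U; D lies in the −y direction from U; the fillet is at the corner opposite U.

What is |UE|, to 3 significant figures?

52.1

UD is vertical with |UD| = 49.6 and D on the −y side, so D = (0.00, -49.6). The virtual corner opposite U is at (-33.2, -49.6). Tangency of A1 to JS means the radius ES is perpendicular to JS and A1 meets CD tangentially, so EC is at right angles to CD, with radius 5.5, so the center E sits 5.5 in from both sides at E = (-27.7, -44.1). Then |UE| = |E − U| = 52.1.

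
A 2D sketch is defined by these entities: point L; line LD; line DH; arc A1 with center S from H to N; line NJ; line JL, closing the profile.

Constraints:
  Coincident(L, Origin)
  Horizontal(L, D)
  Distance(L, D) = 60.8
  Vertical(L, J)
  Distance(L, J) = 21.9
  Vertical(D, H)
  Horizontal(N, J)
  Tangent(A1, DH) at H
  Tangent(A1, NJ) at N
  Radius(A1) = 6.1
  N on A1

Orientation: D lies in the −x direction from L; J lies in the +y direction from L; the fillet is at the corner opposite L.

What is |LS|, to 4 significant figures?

56.94

LJ is vertical with |LJ| = 21.9 and J on the +y side, so J = (0.000, 21.90). The virtual corner opposite L is at (-60.80, 21.90). The tangent condition forces SH to be normal to DH and the tangent condition forces SN to be normal to NJ, with radius 6.1, so the center S sits 6.1 in from both sides at S = (-54.70, 15.80). Then |LS| = |S − L| = 56.94.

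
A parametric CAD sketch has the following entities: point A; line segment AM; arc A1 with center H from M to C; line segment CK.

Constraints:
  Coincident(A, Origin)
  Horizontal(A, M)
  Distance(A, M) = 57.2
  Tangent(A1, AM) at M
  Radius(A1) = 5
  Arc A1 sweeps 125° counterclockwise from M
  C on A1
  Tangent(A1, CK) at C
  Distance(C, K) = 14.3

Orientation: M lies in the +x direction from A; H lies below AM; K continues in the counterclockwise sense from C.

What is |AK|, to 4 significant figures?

64.36

A is at the origin; A and M share the same y with |AM| = 57.2 and M on the +x side, so M = (57.20, 0.000). Tangency of A1 to AM means the radius HM is perpendicular to AM, so H = M + (0, -5) = (57.20, -5.000). On A1, M sits at bearing 90° from H; a 125° counterclockwise sweep puts C at bearing 215°, so C = H + 5.0·(cos 215°, sin 215°) = (53.10, -7.868). The tangent condition forces HC to be normal to CK, so CK runs along (−sin 215°, cos 215°); with |CK| = 14.3, K = (61.31, -19.58). Then |AK| = |K − A| = 64.36.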